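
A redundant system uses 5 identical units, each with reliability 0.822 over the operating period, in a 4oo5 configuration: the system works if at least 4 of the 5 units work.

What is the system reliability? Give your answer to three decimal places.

R = Σ_{i=4}^{5} C(5,i) p^i (1−p)^{5−i} with p = 0.822
C(5,4)·0.822^4·0.178^1 = 0.40633
C(5,5)·0.822^5·0.178^0 = 0.37528
Sum = 0.782

0.782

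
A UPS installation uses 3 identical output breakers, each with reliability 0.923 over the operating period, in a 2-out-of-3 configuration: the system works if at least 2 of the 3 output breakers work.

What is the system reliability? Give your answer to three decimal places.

0.983

R = Σ_{i=2}^{3} C(3,i) p^i (1−p)^{3−i} with p = 0.923
C(3,2)·0.923^2·0.077^1 = 0.19680
C(3,3)·0.923^3·0.077^0 = 0.78633
Sum = 0.983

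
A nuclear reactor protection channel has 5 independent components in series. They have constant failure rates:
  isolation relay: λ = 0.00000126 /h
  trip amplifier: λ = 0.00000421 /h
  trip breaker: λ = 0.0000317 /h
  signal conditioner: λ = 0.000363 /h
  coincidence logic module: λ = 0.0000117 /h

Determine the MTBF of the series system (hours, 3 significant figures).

2430

Series of exponential components: λ_sys = Σ λ_i
λ_sys = 0.00000126 + 0.00000421 + 0.0000317 + 0.000363 + 0.0000117 = 4.1187e-04 /h
MTBF = 1 / λ_sys = 2430 h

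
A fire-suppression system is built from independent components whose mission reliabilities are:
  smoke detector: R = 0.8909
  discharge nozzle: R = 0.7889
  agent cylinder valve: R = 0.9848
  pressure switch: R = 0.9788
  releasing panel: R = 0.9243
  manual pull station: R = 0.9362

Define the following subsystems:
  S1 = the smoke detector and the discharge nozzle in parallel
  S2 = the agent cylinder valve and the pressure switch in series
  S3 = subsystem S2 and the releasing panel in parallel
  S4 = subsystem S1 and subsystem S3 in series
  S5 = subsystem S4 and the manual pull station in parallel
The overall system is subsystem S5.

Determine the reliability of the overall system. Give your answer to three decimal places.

0.998

Parallel (smoke detector and discharge nozzle): 1 − (1 − 0.89090)(1 − 0.78890) = 0.97697
Series (agent cylinder valve and pressure switch): 0.98480 × 0.97880 = 0.96392
Parallel ([0.96392] and releasing panel): 1 − (1 − 0.96392)(1 − 0.92430) = 0.99727
Series ([0.97697] and [0.99727]): 0.97697 × 0.99727 = 0.97430
Parallel ([0.97430] and manual pull station): 1 − (1 − 0.97430)(1 − 0.93620) = 0.998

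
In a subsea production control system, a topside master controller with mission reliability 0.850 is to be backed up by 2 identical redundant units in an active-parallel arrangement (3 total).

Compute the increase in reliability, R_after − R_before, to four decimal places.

0.1466

R_before = 0.850
R_after = 1 − (1 − 0.850)^3 = 0.9966
ΔR = 0.9966 − 0.850 = 0.1466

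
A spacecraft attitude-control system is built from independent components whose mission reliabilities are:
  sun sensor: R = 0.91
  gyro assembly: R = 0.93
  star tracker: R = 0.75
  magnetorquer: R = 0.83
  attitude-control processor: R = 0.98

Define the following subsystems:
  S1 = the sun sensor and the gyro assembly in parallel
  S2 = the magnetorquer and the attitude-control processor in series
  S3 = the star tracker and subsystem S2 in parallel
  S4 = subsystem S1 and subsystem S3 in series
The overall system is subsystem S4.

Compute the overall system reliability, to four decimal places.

Parallel (sun sensor and gyro assembly): 1 − (1 − 0.910000)(1 − 0.930000) = 0.993700
Series (magnetorquer and attitude-control processor): 0.830000 × 0.980000 = 0.813400
Parallel (star tracker and [0.813400]): 1 − (1 − 0.750000)(1 − 0.813400) = 0.953350
Series ([0.993700] and [0.953350]): 0.993700 × 0.953350 = 0.9473

0.9473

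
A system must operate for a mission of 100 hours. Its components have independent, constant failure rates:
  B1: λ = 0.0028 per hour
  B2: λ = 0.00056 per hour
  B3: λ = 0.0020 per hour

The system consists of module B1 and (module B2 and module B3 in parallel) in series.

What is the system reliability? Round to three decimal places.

R(B1) = exp(−0.0028 × 100) = 0.75578
R(B2) = exp(−0.00056 × 100) = 0.94554
R(B3) = exp(−0.0020 × 100) = 0.81873
Parallel (B2 and B3): 1 − (1 − 0.94554)(1 − 0.81873) = 0.99013
Series (B1 and [0.99013]): 0.75578 × 0.99013 = 0.748

0.748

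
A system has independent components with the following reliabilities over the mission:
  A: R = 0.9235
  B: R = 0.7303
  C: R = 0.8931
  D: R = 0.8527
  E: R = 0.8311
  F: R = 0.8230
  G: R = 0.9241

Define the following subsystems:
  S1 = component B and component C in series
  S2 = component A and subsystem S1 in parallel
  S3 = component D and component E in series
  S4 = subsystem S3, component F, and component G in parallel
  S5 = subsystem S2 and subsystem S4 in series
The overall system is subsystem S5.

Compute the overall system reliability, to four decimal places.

Series (B and C): 0.730300 × 0.893100 = 0.652231
Parallel (A and [0.652231]): 1 − (1 − 0.923500)(1 − 0.652231) = 0.973396
Series (D and E): 0.852700 × 0.831100 = 0.708679
Parallel ([0.708679], F, and G): 1 − (1 − 0.708679)(1 − 0.823000)(1 − 0.924100) = 0.996086
Series ([0.973396] and [0.996086]): 0.973396 × 0.996086 = 0.9696

0.9696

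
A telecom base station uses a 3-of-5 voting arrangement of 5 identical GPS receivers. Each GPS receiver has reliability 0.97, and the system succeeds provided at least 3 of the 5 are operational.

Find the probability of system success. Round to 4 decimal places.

0.9997

R = Σ_{i=3}^{5} C(5,i) p^i (1−p)^{5−i} with p = 0.97
C(5,3)·0.97^3·0.03^2 = 0.008214
C(5,4)·0.97^4·0.03^1 = 0.132794
C(5,5)·0.97^5·0.03^0 = 0.858734
Sum = 0.9997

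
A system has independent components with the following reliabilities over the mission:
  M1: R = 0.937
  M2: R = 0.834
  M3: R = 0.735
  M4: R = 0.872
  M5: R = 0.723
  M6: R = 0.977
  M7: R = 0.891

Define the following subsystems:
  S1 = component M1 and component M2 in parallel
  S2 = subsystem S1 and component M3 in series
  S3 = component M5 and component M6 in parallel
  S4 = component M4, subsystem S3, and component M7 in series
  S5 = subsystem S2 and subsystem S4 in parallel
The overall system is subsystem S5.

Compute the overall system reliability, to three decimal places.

Parallel (M1 and M2): 1 − (1 − 0.93700)(1 − 0.83400) = 0.98954
Series ([0.98954] and M3): 0.98954 × 0.73500 = 0.72731
Parallel (M5 and M6): 1 − (1 − 0.72300)(1 − 0.97700) = 0.99363
Series (M4, [0.99363], and M7): 0.87200 × 0.99363 × 0.89100 = 0.77200
Parallel ([0.72731] and [0.77200]): 1 − (1 − 0.72731)(1 − 0.77200) = 0.938

0.938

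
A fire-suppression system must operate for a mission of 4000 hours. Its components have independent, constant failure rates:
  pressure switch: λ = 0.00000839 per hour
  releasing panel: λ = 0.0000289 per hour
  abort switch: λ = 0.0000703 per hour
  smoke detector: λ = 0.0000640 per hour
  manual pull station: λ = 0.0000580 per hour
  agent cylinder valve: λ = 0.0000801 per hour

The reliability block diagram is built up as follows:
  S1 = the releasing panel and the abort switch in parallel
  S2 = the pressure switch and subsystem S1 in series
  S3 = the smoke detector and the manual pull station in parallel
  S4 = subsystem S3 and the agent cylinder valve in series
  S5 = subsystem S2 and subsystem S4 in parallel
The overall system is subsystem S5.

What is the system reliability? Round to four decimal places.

0.9819

R(pressure switch) = exp(−0.00000839 × 4000) = 0.966997
R(releasing panel) = exp(−0.0000289 × 4000) = 0.890831
R(abort switch) = exp(−0.0000703 × 4000) = 0.754877
R(smoke detector) = exp(−0.0000640 × 4000) = 0.774142
R(manual pull station) = exp(−0.0000580 × 4000) = 0.792946
R(agent cylinder valve) = exp(−0.0000801 × 4000) = 0.725859
Parallel (releasing panel and abort switch): 1 − (1 − 0.890831)(1 − 0.754877) = 0.973240
Series (pressure switch and [0.973240]): 0.966997 × 0.973240 = 0.941120
Parallel (smoke detector and manual pull station): 1 − (1 − 0.774142)(1 − 0.792946) = 0.953235
Series ([0.953235] and agent cylinder valve): 0.953235 × 0.725859 = 0.691914
Parallel ([0.941120] and [0.691914]): 1 − (1 − 0.941120)(1 − 0.691914) = 0.9819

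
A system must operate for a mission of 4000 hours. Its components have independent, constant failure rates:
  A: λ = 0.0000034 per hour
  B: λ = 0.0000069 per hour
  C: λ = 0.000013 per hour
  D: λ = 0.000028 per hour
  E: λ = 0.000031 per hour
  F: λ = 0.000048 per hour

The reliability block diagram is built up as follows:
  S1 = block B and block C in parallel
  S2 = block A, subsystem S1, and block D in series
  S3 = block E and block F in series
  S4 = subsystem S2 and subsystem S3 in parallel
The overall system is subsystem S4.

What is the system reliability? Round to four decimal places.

R(A) = exp(−0.0000034 × 4000) = 0.986492
R(B) = exp(−0.0000069 × 4000) = 0.972777
R(C) = exp(−0.000013 × 4000) = 0.949329
R(D) = exp(−0.000028 × 4000) = 0.894044
R(E) = exp(−0.000031 × 4000) = 0.883380
R(F) = exp(−0.000048 × 4000) = 0.825307
Parallel (B and C): 1 − (1 − 0.972777)(1 − 0.949329) = 0.998621
Series (A, [0.998621], and D): 0.986492 × 0.998621 × 0.894044 = 0.880751
Series (E and F): 0.883380 × 0.825307 = 0.729060
Parallel ([0.880751] and [0.729060]): 1 − (1 − 0.880751)(1 − 0.729060) = 0.9677

0.9677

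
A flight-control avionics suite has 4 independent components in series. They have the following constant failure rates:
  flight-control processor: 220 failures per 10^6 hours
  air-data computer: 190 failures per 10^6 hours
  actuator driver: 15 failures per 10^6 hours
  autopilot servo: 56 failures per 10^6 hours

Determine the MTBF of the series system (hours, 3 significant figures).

2080

Series of exponential components: λ_sys = Σ λ_i
λ_sys = 0.00022 + 0.00019 + 0.000015 + 0.000056 = 4.8100e-04 /h
MTBF = 1 / λ_sys = 2080 h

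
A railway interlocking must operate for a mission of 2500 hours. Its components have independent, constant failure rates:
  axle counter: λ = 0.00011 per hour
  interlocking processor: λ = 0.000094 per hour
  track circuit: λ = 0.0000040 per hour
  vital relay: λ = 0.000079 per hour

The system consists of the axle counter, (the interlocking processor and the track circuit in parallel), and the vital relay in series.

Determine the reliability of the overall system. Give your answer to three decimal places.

R(axle counter) = exp(−0.00011 × 2500) = 0.75957
R(interlocking processor) = exp(−0.000094 × 2500) = 0.79057
R(track circuit) = exp(−0.0000040 × 2500) = 0.99005
R(vital relay) = exp(−0.000079 × 2500) = 0.82078
Parallel (interlocking processor and track circuit): 1 − (1 − 0.79057)(1 − 0.99005) = 0.99792
Series (axle counter, [0.99792], and vital relay): 0.75957 × 0.99792 × 0.82078 = 0.622

0.622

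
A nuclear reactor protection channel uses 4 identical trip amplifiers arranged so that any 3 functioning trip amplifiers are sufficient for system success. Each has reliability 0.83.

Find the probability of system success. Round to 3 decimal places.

R = Σ_{i=3}^{4} C(4,i) p^i (1−p)^{4−i} with p = 0.83
C(4,3)·0.83^3·0.17^1 = 0.38882
C(4,4)·0.83^4·0.17^0 = 0.47458
Sum = 0.863

0.863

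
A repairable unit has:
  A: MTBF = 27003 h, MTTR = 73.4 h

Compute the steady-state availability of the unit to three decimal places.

A(A) = MTBF/(MTBF+MTTR) = 27003/(27003+73.4) = 0.997

0.997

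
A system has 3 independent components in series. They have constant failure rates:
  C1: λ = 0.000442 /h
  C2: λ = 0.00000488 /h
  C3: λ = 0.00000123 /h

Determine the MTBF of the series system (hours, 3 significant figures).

2230

Series of exponential components: λ_sys = Σ λ_i
λ_sys = 0.000442 + 0.00000488 + 0.00000123 = 4.4811e-04 /h
MTBF = 1 / λ_sys = 2230 h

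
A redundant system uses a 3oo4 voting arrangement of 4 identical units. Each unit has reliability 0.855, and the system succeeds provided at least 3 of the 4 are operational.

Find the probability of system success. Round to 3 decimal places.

R = Σ_{i=3}^{4} C(4,i) p^i (1−p)^{4−i} with p = 0.855
C(4,3)·0.855^3·0.145^1 = 0.36252
C(4,4)·0.855^4·0.145^0 = 0.53440
Sum = 0.897

0.897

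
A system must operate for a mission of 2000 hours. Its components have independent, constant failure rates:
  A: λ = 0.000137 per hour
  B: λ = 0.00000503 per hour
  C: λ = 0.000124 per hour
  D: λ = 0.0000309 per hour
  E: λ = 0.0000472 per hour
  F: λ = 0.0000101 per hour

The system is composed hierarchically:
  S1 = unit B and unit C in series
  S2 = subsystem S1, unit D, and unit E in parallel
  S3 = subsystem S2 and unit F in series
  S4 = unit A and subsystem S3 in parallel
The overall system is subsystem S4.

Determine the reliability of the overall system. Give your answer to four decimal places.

0.9949

R(A) = exp(−0.000137 × 2000) = 0.760332
R(B) = exp(−0.00000503 × 2000) = 0.989990
R(C) = exp(−0.000124 × 2000) = 0.780360
R(D) = exp(−0.0000309 × 2000) = 0.940071
R(E) = exp(−0.0000472 × 2000) = 0.909919
R(F) = exp(−0.0000101 × 2000) = 0.980003
Series (B and C): 0.989990 × 0.780360 = 0.772549
Parallel ([0.772549], D, and E): 1 − (1 − 0.772549)(1 − 0.940071)(1 − 0.909919) = 0.998772
Series ([0.998772] and F): 0.998772 × 0.980003 = 0.978800
Parallel (A and [0.978800]): 1 − (1 − 0.760332)(1 − 0.978800) = 0.9949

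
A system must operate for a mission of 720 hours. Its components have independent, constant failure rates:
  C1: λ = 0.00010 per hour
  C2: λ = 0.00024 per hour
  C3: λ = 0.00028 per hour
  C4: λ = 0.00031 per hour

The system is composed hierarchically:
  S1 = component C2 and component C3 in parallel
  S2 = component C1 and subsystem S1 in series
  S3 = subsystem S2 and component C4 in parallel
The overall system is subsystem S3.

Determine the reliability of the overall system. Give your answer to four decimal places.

0.9807

R(C1) = exp(−0.00010 × 720) = 0.930531
R(C2) = exp(−0.00024 × 720) = 0.841306
R(C3) = exp(−0.00028 × 720) = 0.817422
R(C4) = exp(−0.00031 × 720) = 0.799955
Parallel (C2 and C3): 1 − (1 − 0.841306)(1 − 0.817422) = 0.971026
Series (C1 and [0.971026]): 0.930531 × 0.971026 = 0.903570
Parallel ([0.903570] and C4): 1 − (1 − 0.903570)(1 − 0.799955) = 0.9807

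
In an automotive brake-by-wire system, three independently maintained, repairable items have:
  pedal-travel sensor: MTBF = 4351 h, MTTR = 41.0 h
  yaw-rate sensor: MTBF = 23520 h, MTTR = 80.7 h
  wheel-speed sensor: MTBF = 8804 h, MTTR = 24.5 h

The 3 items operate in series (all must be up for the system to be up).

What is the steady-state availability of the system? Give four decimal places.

0.9845

A(pedal-travel sensor) = MTBF/(MTBF+MTTR) = 4351/(4351+41.0) = 0.990665
A(yaw-rate sensor) = MTBF/(MTBF+MTTR) = 23520/(23520+80.7) = 0.996581
A(wheel-speed sensor) = MTBF/(MTBF+MTTR) = 8804/(8804+24.5) = 0.997225
Series availability: 0.990665 × 0.996581 × 0.997225 = 0.9845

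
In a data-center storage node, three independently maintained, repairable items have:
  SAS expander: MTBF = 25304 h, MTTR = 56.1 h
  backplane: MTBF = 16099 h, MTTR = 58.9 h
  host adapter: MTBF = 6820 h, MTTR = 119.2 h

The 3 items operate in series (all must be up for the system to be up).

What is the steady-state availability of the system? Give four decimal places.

0.9771

A(SAS expander) = MTBF/(MTBF+MTTR) = 25304/(25304+56.1) = 0.997788
A(backplane) = MTBF/(MTBF+MTTR) = 16099/(16099+58.9) = 0.996355
A(host adapter) = MTBF/(MTBF+MTTR) = 6820/(6820+119.2) = 0.982822
Series availability: 0.997788 × 0.996355 × 0.982822 = 0.9771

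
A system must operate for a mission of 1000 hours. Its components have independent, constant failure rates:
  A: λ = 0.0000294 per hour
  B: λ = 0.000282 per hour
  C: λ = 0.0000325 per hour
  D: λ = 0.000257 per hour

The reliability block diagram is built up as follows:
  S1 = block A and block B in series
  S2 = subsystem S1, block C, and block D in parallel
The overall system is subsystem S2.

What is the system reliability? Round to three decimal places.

R(A) = exp(−0.0000294 × 1000) = 0.97103
R(B) = exp(−0.000282 × 1000) = 0.75427
R(C) = exp(−0.0000325 × 1000) = 0.96802
R(D) = exp(−0.000257 × 1000) = 0.77337
Series (A and B): 0.97103 × 0.75427 = 0.73242
Parallel ([0.73242], C, and D): 1 − (1 − 0.73242)(1 − 0.96802)(1 − 0.77337) = 0.998

0.998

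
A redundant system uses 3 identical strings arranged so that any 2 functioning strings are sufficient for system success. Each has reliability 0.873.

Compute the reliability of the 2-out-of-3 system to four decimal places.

R = Σ_{i=2}^{3} C(3,i) p^i (1−p)^{3−i} with p = 0.873
C(3,2)·0.873^2·0.127^1 = 0.290371
C(3,3)·0.873^3·0.127^0 = 0.665339
Sum = 0.9557

0.9557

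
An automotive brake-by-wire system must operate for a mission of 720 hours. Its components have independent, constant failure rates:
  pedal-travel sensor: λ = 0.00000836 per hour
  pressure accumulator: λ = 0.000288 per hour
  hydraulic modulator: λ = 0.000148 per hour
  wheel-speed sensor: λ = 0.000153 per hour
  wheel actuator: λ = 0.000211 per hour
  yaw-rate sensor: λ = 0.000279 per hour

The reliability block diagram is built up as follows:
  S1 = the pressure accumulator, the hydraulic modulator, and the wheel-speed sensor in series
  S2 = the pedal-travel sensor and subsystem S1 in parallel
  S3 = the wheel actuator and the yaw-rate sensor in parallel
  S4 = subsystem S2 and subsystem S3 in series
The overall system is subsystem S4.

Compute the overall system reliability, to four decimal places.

R(pedal-travel sensor) = exp(−0.00000836 × 720) = 0.993999
R(pressure accumulator) = exp(−0.000288 × 720) = 0.812727
R(hydraulic modulator) = exp(−0.000148 × 720) = 0.898921
R(wheel-speed sensor) = exp(−0.000153 × 720) = 0.895691
R(wheel actuator) = exp(−0.000211 × 720) = 0.859057
R(yaw-rate sensor) = exp(−0.000279 × 720) = 0.818011
Series (pressure accumulator, hydraulic modulator, and wheel-speed sensor): 0.812727 × 0.898921 × 0.895691 = 0.654372
Parallel (pedal-travel sensor and [0.654372]): 1 − (1 − 0.993999)(1 − 0.654372) = 0.997926
Parallel (wheel actuator and yaw-rate sensor): 1 − (1 − 0.859057)(1 − 0.818011) = 0.974350
Series ([0.997926] and [0.974350]): 0.997926 × 0.974350 = 0.9723

0.9723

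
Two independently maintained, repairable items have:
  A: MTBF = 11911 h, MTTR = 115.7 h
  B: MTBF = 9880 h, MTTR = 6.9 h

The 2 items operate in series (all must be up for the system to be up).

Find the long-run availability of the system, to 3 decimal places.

A(A) = MTBF/(MTBF+MTTR) = 11911/(11911+115.7) = 0.990380
A(B) = MTBF/(MTBF+MTTR) = 9880/(9880+6.9) = 0.999302
Series availability: 0.990380 × 0.999302 = 0.990

0.990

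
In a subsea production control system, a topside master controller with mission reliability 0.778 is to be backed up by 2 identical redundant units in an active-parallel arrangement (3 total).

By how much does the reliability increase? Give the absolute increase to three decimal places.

R_before = 0.778
R_after = 1 − (1 − 0.778)^3 = 0.989
ΔR = 0.989 − 0.778 = 0.211

0.211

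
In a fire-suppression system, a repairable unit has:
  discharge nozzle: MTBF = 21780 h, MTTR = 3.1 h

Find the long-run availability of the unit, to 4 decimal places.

A(discharge nozzle) = MTBF/(MTBF+MTTR) = 21780/(21780+3.1) = 0.9999

0.9999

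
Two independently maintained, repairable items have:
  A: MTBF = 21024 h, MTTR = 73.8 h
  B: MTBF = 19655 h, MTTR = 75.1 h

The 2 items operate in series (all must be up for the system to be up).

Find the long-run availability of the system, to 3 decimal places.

0.993

A(A) = MTBF/(MTBF+MTTR) = 21024/(21024+73.8) = 0.996502
A(B) = MTBF/(MTBF+MTTR) = 19655/(19655+75.1) = 0.996194
Series availability: 0.996502 × 0.996194 = 0.993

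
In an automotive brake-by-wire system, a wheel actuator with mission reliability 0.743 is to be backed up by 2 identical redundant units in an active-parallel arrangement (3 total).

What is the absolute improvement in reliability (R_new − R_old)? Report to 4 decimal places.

R_before = 0.743
R_after = 1 − (1 − 0.743)^3 = 0.9830
ΔR = 0.9830 − 0.743 = 0.2400

0.2400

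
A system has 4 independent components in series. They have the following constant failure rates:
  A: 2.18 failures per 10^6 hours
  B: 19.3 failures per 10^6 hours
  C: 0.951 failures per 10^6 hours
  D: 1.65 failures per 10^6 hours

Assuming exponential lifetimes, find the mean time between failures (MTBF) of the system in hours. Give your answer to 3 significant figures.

41500

Series of exponential components: λ_sys = Σ λ_i
λ_sys = 0.00000218 + 0.0000193 + 0.000000951 + 0.00000165 = 2.4081e-05 /h
MTBF = 1 / λ_sys = 41500 h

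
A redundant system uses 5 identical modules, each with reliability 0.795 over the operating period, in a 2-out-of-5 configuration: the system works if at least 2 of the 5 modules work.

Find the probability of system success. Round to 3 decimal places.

0.993

R = Σ_{i=2}^{5} C(5,i) p^i (1−p)^{5−i} with p = 0.795
C(5,2)·0.795^2·0.205^3 = 0.05445
C(5,3)·0.795^3·0.205^2 = 0.21116
C(5,4)·0.795^4·0.205^1 = 0.40944
C(5,5)·0.795^5·0.205^0 = 0.31757
Sum = 0.993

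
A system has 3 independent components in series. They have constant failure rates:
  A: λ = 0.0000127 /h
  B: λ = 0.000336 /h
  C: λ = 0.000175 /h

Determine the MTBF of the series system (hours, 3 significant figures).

Series of exponential components: λ_sys = Σ λ_i
λ_sys = 0.0000127 + 0.000336 + 0.000175 = 5.2370e-04 /h
MTBF = 1 / λ_sys = 1910 h

1910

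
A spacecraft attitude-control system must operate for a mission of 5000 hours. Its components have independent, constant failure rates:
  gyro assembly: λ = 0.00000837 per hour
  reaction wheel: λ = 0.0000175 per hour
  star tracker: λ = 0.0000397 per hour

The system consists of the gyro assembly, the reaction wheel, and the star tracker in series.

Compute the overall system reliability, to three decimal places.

R(gyro assembly) = exp(−0.00000837 × 5000) = 0.95901
R(reaction wheel) = exp(−0.0000175 × 5000) = 0.91622
R(star tracker) = exp(−0.0000397 × 5000) = 0.81996
Series (gyro assembly, reaction wheel, and star tracker): 0.95901 × 0.91622 × 0.81996 = 0.720

0.720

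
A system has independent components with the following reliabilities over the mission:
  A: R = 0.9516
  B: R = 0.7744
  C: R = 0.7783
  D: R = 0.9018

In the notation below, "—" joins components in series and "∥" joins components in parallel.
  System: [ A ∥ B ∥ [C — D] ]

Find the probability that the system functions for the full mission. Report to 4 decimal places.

Series (C and D): 0.778300 × 0.901800 = 0.701871
Parallel (A, B, and [0.701871]): 1 − (1 − 0.951600)(1 − 0.774400)(1 − 0.701871) = 0.9967

0.9967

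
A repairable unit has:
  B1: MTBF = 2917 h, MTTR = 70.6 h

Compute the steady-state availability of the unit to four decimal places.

A(B1) = MTBF/(MTBF+MTTR) = 2917/(2917+70.6) = 0.9764

0.9764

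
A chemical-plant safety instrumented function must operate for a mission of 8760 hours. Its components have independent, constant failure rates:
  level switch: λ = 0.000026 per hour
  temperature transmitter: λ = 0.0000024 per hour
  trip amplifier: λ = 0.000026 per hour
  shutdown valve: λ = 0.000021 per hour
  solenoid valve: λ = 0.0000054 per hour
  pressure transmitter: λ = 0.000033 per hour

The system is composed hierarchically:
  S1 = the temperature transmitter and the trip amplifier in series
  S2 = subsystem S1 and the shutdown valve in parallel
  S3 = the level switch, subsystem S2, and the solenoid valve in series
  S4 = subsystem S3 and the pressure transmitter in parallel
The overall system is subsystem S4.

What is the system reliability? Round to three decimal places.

0.933

R(level switch) = exp(−0.000026 × 8760) = 0.79632
R(temperature transmitter) = exp(−0.0000024 × 8760) = 0.97920
R(trip amplifier) = exp(−0.000026 × 8760) = 0.79632
R(shutdown valve) = exp(−0.000021 × 8760) = 0.83197
R(solenoid valve) = exp(−0.0000054 × 8760) = 0.95380
R(pressure transmitter) = exp(−0.000033 × 8760) = 0.74895
Series (temperature transmitter and trip amplifier): 0.97920 × 0.79632 = 0.77976
Parallel ([0.77976] and shutdown valve): 1 − (1 − 0.77976)(1 − 0.83197) = 0.96299
Series (level switch, [0.96299], and solenoid valve): 0.79632 × 0.96299 × 0.95380 = 0.73142
Parallel ([0.73142] and pressure transmitter): 1 − (1 − 0.73142)(1 − 0.74895) = 0.933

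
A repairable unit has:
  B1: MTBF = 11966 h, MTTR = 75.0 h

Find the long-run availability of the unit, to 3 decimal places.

0.994

A(B1) = MTBF/(MTBF+MTTR) = 11966/(11966+75.0) = 0.994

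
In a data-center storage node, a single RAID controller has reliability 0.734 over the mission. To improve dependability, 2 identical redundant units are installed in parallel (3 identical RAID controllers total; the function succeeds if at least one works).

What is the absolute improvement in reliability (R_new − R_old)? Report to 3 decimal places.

R_before = 0.734
R_after = 1 − (1 − 0.734)^3 = 0.981
ΔR = 0.981 − 0.734 = 0.247

0.247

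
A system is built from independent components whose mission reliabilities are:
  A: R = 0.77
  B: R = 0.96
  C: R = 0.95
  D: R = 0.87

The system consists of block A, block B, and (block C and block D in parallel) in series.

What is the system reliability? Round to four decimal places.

0.7344

Parallel (C and D): 1 − (1 − 0.950000)(1 − 0.870000) = 0.993500
Series (A, B, and [0.993500]): 0.770000 × 0.960000 × 0.993500 = 0.7344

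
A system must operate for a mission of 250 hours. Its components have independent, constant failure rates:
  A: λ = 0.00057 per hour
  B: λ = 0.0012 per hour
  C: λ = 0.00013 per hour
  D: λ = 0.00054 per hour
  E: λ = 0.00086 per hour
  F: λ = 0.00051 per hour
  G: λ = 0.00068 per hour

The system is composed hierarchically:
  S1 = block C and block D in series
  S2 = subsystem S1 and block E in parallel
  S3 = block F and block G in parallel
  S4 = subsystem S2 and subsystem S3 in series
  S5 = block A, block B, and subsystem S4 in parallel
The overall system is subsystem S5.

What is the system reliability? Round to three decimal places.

0.998

R(A) = exp(−0.00057 × 250) = 0.86719
R(B) = exp(−0.0012 × 250) = 0.74082
R(C) = exp(−0.00013 × 250) = 0.96802
R(D) = exp(−0.00054 × 250) = 0.87372
R(E) = exp(−0.00086 × 250) = 0.80654
R(F) = exp(−0.00051 × 250) = 0.88029
R(G) = exp(−0.00068 × 250) = 0.84366
Series (C and D): 0.96802 × 0.87372 = 0.84578
Parallel ([0.84578] and E): 1 − (1 − 0.84578)(1 − 0.80654) = 0.97016
Parallel (F and G): 1 − (1 − 0.88029)(1 − 0.84366) = 0.98128
Series ([0.97016] and [0.98128]): 0.97016 × 0.98128 = 0.95200
Parallel (A, B, and [0.95200]): 1 − (1 − 0.86719)(1 − 0.74082)(1 − 0.95200) = 0.998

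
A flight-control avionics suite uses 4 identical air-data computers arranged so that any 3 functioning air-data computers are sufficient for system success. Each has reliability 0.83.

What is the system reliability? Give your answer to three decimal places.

R = Σ_{i=3}^{4} C(4,i) p^i (1−p)^{4−i} with p = 0.83
C(4,3)·0.83^3·0.17^1 = 0.38882
C(4,4)·0.83^4·0.17^0 = 0.47458
Sum = 0.863

0.863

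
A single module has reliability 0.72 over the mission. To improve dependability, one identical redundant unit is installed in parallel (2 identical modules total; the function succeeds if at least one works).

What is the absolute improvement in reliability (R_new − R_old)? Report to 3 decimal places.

0.202

R_before = 0.72
R_after = 1 − (1 − 0.72)^2 = 0.922
ΔR = 0.922 − 0.72 = 0.202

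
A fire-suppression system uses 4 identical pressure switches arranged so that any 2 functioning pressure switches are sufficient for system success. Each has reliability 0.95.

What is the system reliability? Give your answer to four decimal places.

0.9995

R = Σ_{i=2}^{4} C(4,i) p^i (1−p)^{4−i} with p = 0.95
C(4,2)·0.95^2·0.05^2 = 0.013538
C(4,3)·0.95^3·0.05^1 = 0.171475
C(4,4)·0.95^4·0.05^0 = 0.814506
Sum = 0.9995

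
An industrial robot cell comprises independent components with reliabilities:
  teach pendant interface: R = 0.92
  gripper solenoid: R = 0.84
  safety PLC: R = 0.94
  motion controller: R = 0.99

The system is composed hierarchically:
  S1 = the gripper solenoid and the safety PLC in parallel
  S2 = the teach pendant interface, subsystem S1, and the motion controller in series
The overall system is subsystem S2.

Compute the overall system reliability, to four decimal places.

Parallel (gripper solenoid and safety PLC): 1 − (1 − 0.840000)(1 − 0.940000) = 0.990400
Series (teach pendant interface, [0.990400], and motion controller): 0.920000 × 0.990400 × 0.990000 = 0.9021

0.9021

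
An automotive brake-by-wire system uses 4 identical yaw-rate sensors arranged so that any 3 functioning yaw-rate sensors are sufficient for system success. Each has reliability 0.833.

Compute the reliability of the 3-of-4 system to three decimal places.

R = Σ_{i=3}^{4} C(4,i) p^i (1−p)^{4−i} with p = 0.833
C(4,3)·0.833^3·0.167^1 = 0.38611
C(4,4)·0.833^4·0.167^0 = 0.48148
Sum = 0.868

0.868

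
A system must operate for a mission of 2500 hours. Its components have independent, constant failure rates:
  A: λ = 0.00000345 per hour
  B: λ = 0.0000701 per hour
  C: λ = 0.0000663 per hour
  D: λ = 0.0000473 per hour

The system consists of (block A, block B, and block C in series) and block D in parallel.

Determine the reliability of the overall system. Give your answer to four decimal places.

0.9671

R(A) = exp(−0.00000345 × 2500) = 0.991412
R(B) = exp(−0.0000701 × 2500) = 0.839247
R(C) = exp(−0.0000663 × 2500) = 0.847258
R(D) = exp(−0.0000473 × 2500) = 0.888474
Series (A, B, and C): 0.991412 × 0.839247 × 0.847258 = 0.704952
Parallel ([0.704952] and D): 1 − (1 − 0.704952)(1 − 0.888474) = 0.9671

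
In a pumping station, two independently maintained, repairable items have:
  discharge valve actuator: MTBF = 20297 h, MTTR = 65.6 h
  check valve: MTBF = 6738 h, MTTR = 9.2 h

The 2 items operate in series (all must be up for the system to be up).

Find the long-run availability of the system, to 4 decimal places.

A(discharge valve actuator) = MTBF/(MTBF+MTTR) = 20297/(20297+65.6) = 0.996778
A(check valve) = MTBF/(MTBF+MTTR) = 6738/(6738+9.2) = 0.998636
Series availability: 0.996778 × 0.998636 = 0.9954

0.9954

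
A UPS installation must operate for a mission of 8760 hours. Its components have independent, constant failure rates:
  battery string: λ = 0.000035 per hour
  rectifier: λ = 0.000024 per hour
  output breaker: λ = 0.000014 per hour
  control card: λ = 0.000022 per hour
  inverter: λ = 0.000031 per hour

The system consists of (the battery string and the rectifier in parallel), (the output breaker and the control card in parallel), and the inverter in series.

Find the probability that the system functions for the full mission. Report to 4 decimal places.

R(battery string) = exp(−0.000035 × 8760) = 0.735945
R(rectifier) = exp(−0.000024 × 8760) = 0.810390
R(output breaker) = exp(−0.000014 × 8760) = 0.884582
R(control card) = exp(−0.000022 × 8760) = 0.824713
R(inverter) = exp(−0.000031 × 8760) = 0.762190
Parallel (battery string and rectifier): 1 − (1 − 0.735945)(1 − 0.810390) = 0.949933
Parallel (output breaker and control card): 1 − (1 − 0.884582)(1 − 0.824713) = 0.979769
Series ([0.949933], [0.979769], and inverter): 0.949933 × 0.979769 × 0.762190 = 0.7094

0.7094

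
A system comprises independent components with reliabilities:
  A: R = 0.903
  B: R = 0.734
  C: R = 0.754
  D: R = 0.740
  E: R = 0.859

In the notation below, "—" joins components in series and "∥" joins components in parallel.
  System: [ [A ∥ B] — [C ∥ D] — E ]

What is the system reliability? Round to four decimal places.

Parallel (A and B): 1 − (1 − 0.903000)(1 − 0.734000) = 0.974198
Parallel (C and D): 1 − (1 − 0.754000)(1 − 0.740000) = 0.936040
Series ([0.974198], [0.936040], and E): 0.974198 × 0.936040 × 0.859000 = 0.7833

0.7833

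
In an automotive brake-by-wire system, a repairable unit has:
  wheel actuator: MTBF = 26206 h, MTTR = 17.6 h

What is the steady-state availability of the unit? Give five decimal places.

0.99933

A(wheel actuator) = MTBF/(MTBF+MTTR) = 26206/(26206+17.6) = 0.99933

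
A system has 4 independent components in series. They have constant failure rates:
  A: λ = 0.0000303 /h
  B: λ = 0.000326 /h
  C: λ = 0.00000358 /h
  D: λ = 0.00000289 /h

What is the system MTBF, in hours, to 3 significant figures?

Series of exponential components: λ_sys = Σ λ_i
λ_sys = 0.0000303 + 0.000326 + 0.00000358 + 0.00000289 = 3.6277e-04 /h
MTBF = 1 / λ_sys = 2760 h

2760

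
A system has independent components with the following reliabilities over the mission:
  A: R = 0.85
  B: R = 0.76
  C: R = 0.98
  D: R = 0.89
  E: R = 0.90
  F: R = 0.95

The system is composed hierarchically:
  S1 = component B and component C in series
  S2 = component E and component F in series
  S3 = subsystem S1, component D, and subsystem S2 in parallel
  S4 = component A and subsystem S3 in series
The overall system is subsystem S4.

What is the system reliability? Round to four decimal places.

0.8465

Series (B and C): 0.760000 × 0.980000 = 0.744800
Series (E and F): 0.900000 × 0.950000 = 0.855000
Parallel ([0.744800], D, and [0.855000]): 1 − (1 − 0.744800)(1 − 0.890000)(1 − 0.855000) = 0.995930
Series (A and [0.995930]): 0.850000 × 0.995930 = 0.8465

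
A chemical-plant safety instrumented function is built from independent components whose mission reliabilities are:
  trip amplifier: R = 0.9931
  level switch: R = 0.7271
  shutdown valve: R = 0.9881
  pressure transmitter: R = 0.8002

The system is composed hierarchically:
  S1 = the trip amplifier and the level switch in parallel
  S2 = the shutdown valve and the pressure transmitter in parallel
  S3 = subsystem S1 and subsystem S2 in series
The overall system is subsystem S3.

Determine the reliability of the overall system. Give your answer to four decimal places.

Parallel (trip amplifier and level switch): 1 − (1 − 0.993100)(1 − 0.727100) = 0.998117
Parallel (shutdown valve and pressure transmitter): 1 − (1 − 0.988100)(1 − 0.800200) = 0.997622
Series ([0.998117] and [0.997622]): 0.998117 × 0.997622 = 0.9957

0.9957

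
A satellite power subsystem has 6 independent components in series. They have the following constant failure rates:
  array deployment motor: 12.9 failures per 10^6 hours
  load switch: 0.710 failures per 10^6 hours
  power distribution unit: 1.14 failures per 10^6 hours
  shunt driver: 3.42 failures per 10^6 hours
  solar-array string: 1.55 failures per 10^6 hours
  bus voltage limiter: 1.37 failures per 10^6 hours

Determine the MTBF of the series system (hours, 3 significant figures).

47400

Series of exponential components: λ_sys = Σ λ_i
λ_sys = 0.0000129 + 0.000000710 + 0.00000114 + 0.00000342 + 0.00000155 + 0.00000137 = 2.1090e-05 /h
MTBF = 1 / λ_sys = 47400 h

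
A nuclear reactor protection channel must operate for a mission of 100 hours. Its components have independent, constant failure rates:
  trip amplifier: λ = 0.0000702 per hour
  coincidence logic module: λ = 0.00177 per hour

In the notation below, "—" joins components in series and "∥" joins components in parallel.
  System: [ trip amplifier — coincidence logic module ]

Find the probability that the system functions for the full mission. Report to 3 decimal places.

R(trip amplifier) = exp(−0.0000702 × 100) = 0.99300
R(coincidence logic module) = exp(−0.00177 × 100) = 0.83778
Series (trip amplifier and coincidence logic module): 0.99300 × 0.83778 = 0.832

0.832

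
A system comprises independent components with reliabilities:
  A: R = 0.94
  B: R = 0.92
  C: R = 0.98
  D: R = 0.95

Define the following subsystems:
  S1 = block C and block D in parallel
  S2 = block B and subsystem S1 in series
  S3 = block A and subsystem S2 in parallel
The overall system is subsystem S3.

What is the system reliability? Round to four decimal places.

Parallel (C and D): 1 − (1 − 0.980000)(1 − 0.950000) = 0.999000
Series (B and [0.999000]): 0.920000 × 0.999000 = 0.919080
Parallel (A and [0.919080]): 1 − (1 − 0.940000)(1 − 0.919080) = 0.9951

0.9951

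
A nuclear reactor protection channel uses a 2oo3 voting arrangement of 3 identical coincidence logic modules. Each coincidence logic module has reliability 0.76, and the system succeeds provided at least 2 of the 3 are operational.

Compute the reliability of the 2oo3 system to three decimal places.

R = Σ_{i=2}^{3} C(3,i) p^i (1−p)^{3−i} with p = 0.76
C(3,2)·0.76^2·0.24^1 = 0.41587
C(3,3)·0.76^3·0.24^0 = 0.43898
Sum = 0.855

0.855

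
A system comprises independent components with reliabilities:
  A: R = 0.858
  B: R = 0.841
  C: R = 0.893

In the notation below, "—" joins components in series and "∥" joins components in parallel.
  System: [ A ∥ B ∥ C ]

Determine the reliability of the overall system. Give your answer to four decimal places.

0.9976

Parallel (A, B, and C): 1 − (1 − 0.858000)(1 − 0.841000)(1 − 0.893000) = 0.9976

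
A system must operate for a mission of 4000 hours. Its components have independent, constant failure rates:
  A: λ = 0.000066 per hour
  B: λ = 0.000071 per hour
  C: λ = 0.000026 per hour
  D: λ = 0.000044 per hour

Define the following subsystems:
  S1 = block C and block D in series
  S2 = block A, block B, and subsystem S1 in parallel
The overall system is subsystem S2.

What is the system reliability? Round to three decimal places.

0.986

R(A) = exp(−0.000066 × 4000) = 0.76797
R(B) = exp(−0.000071 × 4000) = 0.75277
R(C) = exp(−0.000026 × 4000) = 0.90123
R(D) = exp(−0.000044 × 4000) = 0.83862
Series (C and D): 0.90123 × 0.83862 = 0.75579
Parallel (A, B, and [0.75579]): 1 − (1 − 0.76797)(1 − 0.75277)(1 − 0.75579) = 0.986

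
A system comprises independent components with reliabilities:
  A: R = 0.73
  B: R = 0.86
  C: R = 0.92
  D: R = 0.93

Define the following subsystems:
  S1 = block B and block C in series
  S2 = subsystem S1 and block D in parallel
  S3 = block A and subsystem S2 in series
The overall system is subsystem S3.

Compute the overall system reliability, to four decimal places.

Series (B and C): 0.860000 × 0.920000 = 0.791200
Parallel ([0.791200] and D): 1 − (1 − 0.791200)(1 − 0.930000) = 0.985384
Series (A and [0.985384]): 0.730000 × 0.985384 = 0.7193

0.7193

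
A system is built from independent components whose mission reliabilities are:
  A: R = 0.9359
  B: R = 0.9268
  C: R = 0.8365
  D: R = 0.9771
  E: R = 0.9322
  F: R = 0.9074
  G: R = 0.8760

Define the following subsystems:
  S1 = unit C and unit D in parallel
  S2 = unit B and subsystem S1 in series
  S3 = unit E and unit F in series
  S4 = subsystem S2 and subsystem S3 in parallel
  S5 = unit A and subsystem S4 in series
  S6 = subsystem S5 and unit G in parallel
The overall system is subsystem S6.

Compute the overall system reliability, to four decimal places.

0.9907

Parallel (C and D): 1 − (1 − 0.836500)(1 − 0.977100) = 0.996256
Series (B and [0.996256]): 0.926800 × 0.996256 = 0.923330
Series (E and F): 0.932200 × 0.907400 = 0.845878
Parallel ([0.923330] and [0.845878]): 1 − (1 − 0.923330)(1 − 0.845878) = 0.988183
Series (A and [0.988183]): 0.935900 × 0.988183 = 0.924840
Parallel ([0.924840] and G): 1 − (1 − 0.924840)(1 − 0.876000) = 0.9907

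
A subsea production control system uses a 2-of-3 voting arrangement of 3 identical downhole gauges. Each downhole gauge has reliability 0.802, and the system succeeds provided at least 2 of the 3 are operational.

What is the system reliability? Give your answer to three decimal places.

0.898

R = Σ_{i=2}^{3} C(3,i) p^i (1−p)^{3−i} with p = 0.802
C(3,2)·0.802^2·0.198^1 = 0.38206
C(3,3)·0.802^3·0.198^0 = 0.51585
Sum = 0.898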